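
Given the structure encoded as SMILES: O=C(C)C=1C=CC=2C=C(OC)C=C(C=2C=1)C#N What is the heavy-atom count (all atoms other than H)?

17

Every atom symbol written in the SMILES (organic subset) is one heavy atom; implicit H are not written.
Heavy atoms by element → C:14, N:1, O:2.
Total: 17.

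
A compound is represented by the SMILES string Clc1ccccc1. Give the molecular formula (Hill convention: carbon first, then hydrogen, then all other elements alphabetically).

Walk through each heavy atom and fill implicit hydrogens from standard valence (C 4, N 3, O 2, S 2, halogen 1); for lowercase aromatic atoms, an aromatic c carries 1 H when it has two neighbours and 0 H with three, and aromatic n carries 0 H:
  atom 1: Cl (halogen, monovalent) → 0 H
  atom 2: aromatic c, 3 neighbours → 0 H
  atom 3: aromatic c, 2 neighbours → 1 H
  atom 4: aromatic c, 2 neighbours → 1 H
  atom 5: aromatic c, 2 neighbours → 1 H
  atom 6: aromatic c, 2 neighbours → 1 H
  atom 7: aromatic c, 2 neighbours → 1 H
Totals → C:6, H:5, Cl:1.

C6H5Cl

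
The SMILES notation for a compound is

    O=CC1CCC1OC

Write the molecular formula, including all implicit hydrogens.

Walk through each heavy atom and fill implicit hydrogens from standard valence (C 4, N 3, O 2, S 2, halogen 1):
  atom 1: O, bond orders sum to 2 (valence 2) → 0 H
  atom 2: C, bond orders sum to 3 (valence 4) → 1 H
  atom 3: C, bond orders sum to 3 (valence 4) → 1 H
  atom 4: C, bond orders sum to 2 (valence 4) → 2 H
  atom 5: C, bond orders sum to 2 (valence 4) → 2 H
  atom 6: C, bond orders sum to 3 (valence 4) → 1 H
  atom 7: O, bond orders sum to 2 (valence 2) → 0 H
  atom 8: C, bond orders sum to 1 (valence 4) → 3 H
Totals → C:6, H:10, O:2.
In Hill order: C6H10O2.

C6H10O2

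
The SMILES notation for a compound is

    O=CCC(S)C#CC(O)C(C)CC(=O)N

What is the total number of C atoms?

Count every carbon token in the SMILES (each C, including those in ring-closure positions and inside branches).
Carbon count: 10.

10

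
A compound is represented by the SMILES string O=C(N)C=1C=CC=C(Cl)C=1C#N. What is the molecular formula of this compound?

C8H5ClN2O

Walk through each heavy atom and fill implicit hydrogens from standard valence (C 4, N 3, O 2, S 2, halogen 1):
  atom 1: O, bond orders sum to 2 (valence 2) → 0 H
  atom 2: C, bond orders sum to 4 (valence 4) → 0 H
  atom 3: N, bond orders sum to 1 (valence 3) → 2 H
  atom 4: C, bond orders sum to 4 (valence 4) → 0 H
  atom 5: C, bond orders sum to 3 (valence 4) → 1 H
  atom 6: C, bond orders sum to 3 (valence 4) → 1 H
  atom 7: C, bond orders sum to 3 (valence 4) → 1 H
  atom 8: C, bond orders sum to 4 (valence 4) → 0 H
  atom 9: Cl (halogen, monovalent) → 0 H
  atom 10: C, bond orders sum to 4 (valence 4) → 0 H
  atom 11: C, bond orders sum to 4 (valence 4) → 0 H
  atom 12: N, bond orders sum to 3 (valence 3) → 0 H
Totals → C:8, H:5, Cl:1, N:2, O:1.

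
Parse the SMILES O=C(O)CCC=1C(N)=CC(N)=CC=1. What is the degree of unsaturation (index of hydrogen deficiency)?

Molecular formula: C9H12N2O2.
DoU = (2C + 2 + N − H − X) / 2, where X is the halogen count and O/S are ignored.
    = (2·9 + 2 + 2 − 12 − 0) / 2 = 10 / 2 = 5.

5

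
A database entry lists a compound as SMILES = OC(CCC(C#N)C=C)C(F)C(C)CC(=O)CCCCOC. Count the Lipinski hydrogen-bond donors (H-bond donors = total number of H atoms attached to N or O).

1

Donors: find every N or O and count the H atoms it carries.
  atom 1 (O): bond orders sum to 1 → 1 H
  atom 7 (N): bond orders sum to 3 → 0 H
  atom 16 (O): bond orders sum to 2 → 0 H
  atom 21 (O): bond orders sum to 2 → 0 H
Lipinski HBD = 1.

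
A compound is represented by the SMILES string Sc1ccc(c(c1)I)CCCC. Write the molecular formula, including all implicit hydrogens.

Walk through each heavy atom and fill implicit hydrogens from standard valence (C 4, N 3, O 2, S 2, halogen 1); for lowercase aromatic atoms, an aromatic c carries 1 H when it has two neighbours and 0 H with three, and aromatic n carries 0 H:
  atom 1: S, bond orders sum to 1 (valence 2) → 1 H
  atom 2: aromatic c, 3 neighbours → 0 H
  atom 3: aromatic c, 2 neighbours → 1 H
  atom 4: aromatic c, 2 neighbours → 1 H
  atom 5: aromatic c, 3 neighbours → 0 H
  atom 6: aromatic c, 3 neighbours → 0 H
  atom 7: aromatic c, 2 neighbours → 1 H
  atom 8: I (halogen, monovalent) → 0 H
  atom 9: C, bond orders sum to 2 (valence 4) → 2 H
  atom 10: C, bond orders sum to 2 (valence 4) → 2 H
  atom 11: C, bond orders sum to 2 (valence 4) → 2 H
  atom 12: C, bond orders sum to 1 (valence 4) → 3 H
Totals → C:10, H:13, I:1, S:1.

C10H13IS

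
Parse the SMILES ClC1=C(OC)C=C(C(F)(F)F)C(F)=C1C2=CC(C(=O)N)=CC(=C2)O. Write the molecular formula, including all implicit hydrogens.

C15H10ClF4NO3

Walk through each heavy atom and fill implicit hydrogens from standard valence (C 4, N 3, O 2, S 2, halogen 1):
  atom 1: Cl (halogen, monovalent) → 0 H
  atom 2: C, bond orders sum to 4 (valence 4) → 0 H
  atom 3: C, bond orders sum to 4 (valence 4) → 0 H
  atom 4: O, bond orders sum to 2 (valence 2) → 0 H
  atom 5: C, bond orders sum to 1 (valence 4) → 3 H
  atom 6: C, bond orders sum to 3 (valence 4) → 1 H
  atom 7: C, bond orders sum to 4 (valence 4) → 0 H
  atom 8: C, bond orders sum to 4 (valence 4) → 0 H
  atom 9: F (halogen, monovalent) → 0 H
  atom 10: F (halogen, monovalent) → 0 H
  atom 11: F (halogen, monovalent) → 0 H
  atom 12: C, bond orders sum to 4 (valence 4) → 0 H
  atom 13: F (halogen, monovalent) → 0 H
  atom 14: C, bond orders sum to 4 (valence 4) → 0 H
  atom 15: C, bond orders sum to 4 (valence 4) → 0 H
  atom 16: C, bond orders sum to 3 (valence 4) → 1 H
  atom 17: C, bond orders sum to 4 (valence 4) → 0 H
  atom 18: C, bond orders sum to 4 (valence 4) → 0 H
  atom 19: O, bond orders sum to 2 (valence 2) → 0 H
  atom 20: N, bond orders sum to 1 (valence 3) → 2 H
  atom 21: C, bond orders sum to 3 (valence 4) → 1 H
  atom 22: C, bond orders sum to 4 (valence 4) → 0 H
  atom 23: C, bond orders sum to 3 (valence 4) → 1 H
  atom 24: O, bond orders sum to 1 (valence 2) → 1 H
Totals → C:15, H:10, Cl:1, F:4, N:1, O:3.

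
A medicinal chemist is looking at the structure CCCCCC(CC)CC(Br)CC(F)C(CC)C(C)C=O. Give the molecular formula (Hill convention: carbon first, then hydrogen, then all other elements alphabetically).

C18H34BrFO

Walk through each heavy atom and fill implicit hydrogens from standard valence (C 4, N 3, O 2, S 2, halogen 1):
  atom 1: C, bond orders sum to 1 (valence 4) → 3 H
  atom 2: C, bond orders sum to 2 (valence 4) → 2 H
  atom 3: C, bond orders sum to 2 (valence 4) → 2 H
  atom 4: C, bond orders sum to 2 (valence 4) → 2 H
  atom 5: C, bond orders sum to 2 (valence 4) → 2 H
  atom 6: C, bond orders sum to 3 (valence 4) → 1 H
  atom 7: C, bond orders sum to 2 (valence 4) → 2 H
  atom 8: C, bond orders sum to 1 (valence 4) → 3 H
  atom 9: C, bond orders sum to 2 (valence 4) → 2 H
  atom 10: C, bond orders sum to 3 (valence 4) → 1 H
  atom 11: Br (halogen, monovalent) → 0 H
  atom 12: C, bond orders sum to 2 (valence 4) → 2 H
  atom 13: C, bond orders sum to 3 (valence 4) → 1 H
  atom 14: F (halogen, monovalent) → 0 H
  atom 15: C, bond orders sum to 3 (valence 4) → 1 H
  atom 16: C, bond orders sum to 2 (valence 4) → 2 H
  atom 17: C, bond orders sum to 1 (valence 4) → 3 H
  atom 18: C, bond orders sum to 3 (valence 4) → 1 H
  atom 19: C, bond orders sum to 1 (valence 4) → 3 H
  atom 20: C, bond orders sum to 3 (valence 4) → 1 H
  atom 21: O, bond orders sum to 2 (valence 2) → 0 H
Totals → C:18, H:34, Br:1, F:1, O:1.
In Hill order: C18H34BrFO.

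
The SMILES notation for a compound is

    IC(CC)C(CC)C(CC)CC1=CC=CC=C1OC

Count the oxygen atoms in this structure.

Scan the SMILES for O atoms (remember two-letter symbols like Cl and Br are single atoms).
Oxygen count: 1.

1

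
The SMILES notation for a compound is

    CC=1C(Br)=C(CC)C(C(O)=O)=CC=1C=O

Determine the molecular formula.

C11H11BrO3

Walk through each heavy atom and fill implicit hydrogens from standard valence (C 4, N 3, O 2, S 2, halogen 1):
  atom 1: C, bond orders sum to 1 (valence 4) → 3 H
  atom 2: C, bond orders sum to 4 (valence 4) → 0 H
  atom 3: C, bond orders sum to 4 (valence 4) → 0 H
  atom 4: Br (halogen, monovalent) → 0 H
  atom 5: C, bond orders sum to 4 (valence 4) → 0 H
  atom 6: C, bond orders sum to 2 (valence 4) → 2 H
  atom 7: C, bond orders sum to 1 (valence 4) → 3 H
  atom 8: C, bond orders sum to 4 (valence 4) → 0 H
  atom 9: C, bond orders sum to 4 (valence 4) → 0 H
  atom 10: O, bond orders sum to 1 (valence 2) → 1 H
  atom 11: O, bond orders sum to 2 (valence 2) → 0 H
  atom 12: C, bond orders sum to 3 (valence 4) → 1 H
  atom 13: C, bond orders sum to 4 (valence 4) → 0 H
  atom 14: C, bond orders sum to 3 (valence 4) → 1 H
  atom 15: O, bond orders sum to 2 (valence 2) → 0 H
Totals → C:11, H:11, Br:1, O:3.
In Hill order: C11H11BrO3.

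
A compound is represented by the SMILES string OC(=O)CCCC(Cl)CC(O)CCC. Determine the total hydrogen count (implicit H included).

19

Walk through each heavy atom and fill implicit hydrogens from standard valence (C 4, N 3, O 2, S 2, halogen 1):
  atom 1: O, bond orders sum to 1 (valence 2) → 1 H
  atom 2: C, bond orders sum to 4 (valence 4) → 0 H
  atom 3: O, bond orders sum to 2 (valence 2) → 0 H
  atom 4: C, bond orders sum to 2 (valence 4) → 2 H
  atom 5: C, bond orders sum to 2 (valence 4) → 2 H
  atom 6: C, bond orders sum to 2 (valence 4) → 2 H
  atom 7: C, bond orders sum to 3 (valence 4) → 1 H
  atom 8: Cl (halogen, monovalent) → 0 H
  atom 9: C, bond orders sum to 2 (valence 4) → 2 H
  atom 10: C, bond orders sum to 3 (valence 4) → 1 H
  atom 11: O, bond orders sum to 1 (valence 2) → 1 H
  atom 12: C, bond orders sum to 2 (valence 4) → 2 H
  atom 13: C, bond orders sum to 2 (valence 4) → 2 H
  atom 14: C, bond orders sum to 1 (valence 4) → 3 H
Total hydrogens: 19.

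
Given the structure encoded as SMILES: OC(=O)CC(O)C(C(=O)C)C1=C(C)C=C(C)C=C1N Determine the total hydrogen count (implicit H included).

19

Walk through each heavy atom and fill implicit hydrogens from standard valence (C 4, N 3, O 2, S 2, halogen 1):
  atom 1: O, bond orders sum to 1 (valence 2) → 1 H
  atom 2: C, bond orders sum to 4 (valence 4) → 0 H
  atom 3: O, bond orders sum to 2 (valence 2) → 0 H
  atom 4: C, bond orders sum to 2 (valence 4) → 2 H
  atom 5: C, bond orders sum to 3 (valence 4) → 1 H
  atom 6: O, bond orders sum to 1 (valence 2) → 1 H
  atom 7: C, bond orders sum to 3 (valence 4) → 1 H
  atom 8: C, bond orders sum to 4 (valence 4) → 0 H
  atom 9: O, bond orders sum to 2 (valence 2) → 0 H
  atom 10: C, bond orders sum to 1 (valence 4) → 3 H
  atom 11: C, bond orders sum to 4 (valence 4) → 0 H
  atom 12: C, bond orders sum to 4 (valence 4) → 0 H
  atom 13: C, bond orders sum to 1 (valence 4) → 3 H
  atom 14: C, bond orders sum to 3 (valence 4) → 1 H
  atom 15: C, bond orders sum to 4 (valence 4) → 0 H
  atom 16: C, bond orders sum to 1 (valence 4) → 3 H
  atom 17: C, bond orders sum to 3 (valence 4) → 1 H
  atom 18: C, bond orders sum to 4 (valence 4) → 0 H
  atom 19: N, bond orders sum to 1 (valence 3) → 2 H
Total hydrogens: 19.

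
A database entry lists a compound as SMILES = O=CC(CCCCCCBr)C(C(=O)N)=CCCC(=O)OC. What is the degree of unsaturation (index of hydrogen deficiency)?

4

Molecular formula: C15H24BrNO4.
DoU = (2C + 2 + N − H − X) / 2, where X is the halogen count and O/S are ignored.
    = (2·15 + 2 + 1 − 24 − 1) / 2 = 8 / 2 = 4.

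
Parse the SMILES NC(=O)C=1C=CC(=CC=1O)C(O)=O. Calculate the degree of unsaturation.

Degree of unsaturation = (number of rings) + (number of π bonds).
Ring closures in the SMILES: 1.
π bonds: 5 double bonds (each 1 DoU) → 5 DoU from unsaturation.
Total DoU = 1 + 5 = 6.

6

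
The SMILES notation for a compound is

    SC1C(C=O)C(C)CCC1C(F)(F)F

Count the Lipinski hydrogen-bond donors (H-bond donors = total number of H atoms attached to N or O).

Donors: find every N or O and count the H atoms it carries.
  atom 5 (O): bond orders sum to 2 → 0 H
Lipinski HBD = 0.

0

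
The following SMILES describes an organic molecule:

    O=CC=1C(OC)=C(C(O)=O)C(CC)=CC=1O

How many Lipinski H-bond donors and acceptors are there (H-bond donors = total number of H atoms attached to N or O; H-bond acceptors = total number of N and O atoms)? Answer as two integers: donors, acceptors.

2, 5

Donors: find every N or O and count the H atoms it carries.
  atom 1 (O): bond orders sum to 2 → 0 H
  atom 5 (O): bond orders sum to 2 → 0 H
  atom 9 (O): bond orders sum to 1 → 1 H
  atom 10 (O): bond orders sum to 2 → 0 H
  atom 16 (O): bond orders sum to 1 → 1 H
Lipinski HBD = 2.
Acceptors: N atoms = 0, O atoms = 5 → HBA = 5.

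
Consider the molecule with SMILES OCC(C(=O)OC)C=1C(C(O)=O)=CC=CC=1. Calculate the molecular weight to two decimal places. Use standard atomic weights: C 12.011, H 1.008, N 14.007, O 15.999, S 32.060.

First, the molecular formula is C11H12O5 (counting implicit H from valence).
  C: 11 × 12.011 = 132.121
  H: 12 × 1.008 = 12.096
  O: 5 × 15.999 = 79.995
Sum: 11×12.011 + 12×1.008 + 5×15.999 = 224.212 → 224.21 g/mol.

224.21 g/mol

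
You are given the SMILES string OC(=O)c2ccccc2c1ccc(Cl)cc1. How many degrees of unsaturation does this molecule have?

9

Molecular formula: C13H9ClO2.
DoU = (2C + 2 + N − H − X) / 2, where X is the halogen count and O/S are ignored.
    = (2·13 + 2 + 0 − 9 − 1) / 2 = 18 / 2 = 9.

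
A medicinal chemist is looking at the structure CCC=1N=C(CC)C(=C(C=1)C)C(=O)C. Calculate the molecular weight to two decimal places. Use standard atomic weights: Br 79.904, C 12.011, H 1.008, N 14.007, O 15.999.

First, the molecular formula is C12H17NO (counting implicit H from valence).
  C: 12 × 12.011 = 144.132
  H: 17 × 1.008 = 17.136
  N: 1 × 14.007 = 14.007
  O: 1 × 15.999 = 15.999
Sum: 12×12.011 + 17×1.008 + 1×14.007 + 1×15.999 = 191.274 → 191.27 g/mol.

191.27 g/mol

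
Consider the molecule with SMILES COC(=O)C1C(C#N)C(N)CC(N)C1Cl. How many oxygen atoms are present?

Scan the SMILES for O atoms (remember two-letter symbols like Cl and Br are single atoms).
Oxygen count: 2.

2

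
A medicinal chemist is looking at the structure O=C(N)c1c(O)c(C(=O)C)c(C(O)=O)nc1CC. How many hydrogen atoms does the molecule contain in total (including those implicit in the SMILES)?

Walk through each heavy atom and fill implicit hydrogens from standard valence (C 4, N 3, O 2, S 2, halogen 1); for lowercase aromatic atoms, an aromatic c carries 1 H when it has two neighbours and 0 H with three, and aromatic n carries 0 H:
  atom 1: O, bond orders sum to 2 (valence 2) → 0 H
  atom 2: C, bond orders sum to 4 (valence 4) → 0 H
  atom 3: N, bond orders sum to 1 (valence 3) → 2 H
  atom 4: aromatic c, 3 neighbours → 0 H
  atom 5: aromatic c, 3 neighbours → 0 H
  atom 6: O, bond orders sum to 1 (valence 2) → 1 H
  atom 7: aromatic c, 3 neighbours → 0 H
  atom 8: C, bond orders sum to 4 (valence 4) → 0 H
  atom 9: O, bond orders sum to 2 (valence 2) → 0 H
  atom 10: C, bond orders sum to 1 (valence 4) → 3 H
  atom 11: aromatic c, 3 neighbours → 0 H
  atom 12: C, bond orders sum to 4 (valence 4) → 0 H
  atom 13: O, bond orders sum to 1 (valence 2) → 1 H
  atom 14: O, bond orders sum to 2 (valence 2) → 0 H
  atom 15: aromatic n, 2 neighbours → 0 H
  atom 16: aromatic c, 3 neighbours → 0 H
  atom 17: C, bond orders sum to 2 (valence 4) → 2 H
  atom 18: C, bond orders sum to 1 (valence 4) → 3 H
Total hydrogens: 12.

12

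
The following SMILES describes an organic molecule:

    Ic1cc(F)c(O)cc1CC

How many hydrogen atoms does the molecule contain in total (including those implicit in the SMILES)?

Walk through each heavy atom and fill implicit hydrogens from standard valence (C 4, N 3, O 2, S 2, halogen 1); for lowercase aromatic atoms, an aromatic c carries 1 H when it has two neighbours and 0 H with three, and aromatic n carries 0 H:
  atom 1: I (halogen, monovalent) → 0 H
  atom 2: aromatic c, 3 neighbours → 0 H
  atom 3: aromatic c, 2 neighbours → 1 H
  atom 4: aromatic c, 3 neighbours → 0 H
  atom 5: F (halogen, monovalent) → 0 H
  atom 6: aromatic c, 3 neighbours → 0 H
  atom 7: O, bond orders sum to 1 (valence 2) → 1 H
  atom 8: aromatic c, 2 neighbours → 1 H
  atom 9: aromatic c, 3 neighbours → 0 H
  atom 10: C, bond orders sum to 2 (valence 4) → 2 H
  atom 11: C, bond orders sum to 1 (valence 4) → 3 H
Total hydrogens: 8.

8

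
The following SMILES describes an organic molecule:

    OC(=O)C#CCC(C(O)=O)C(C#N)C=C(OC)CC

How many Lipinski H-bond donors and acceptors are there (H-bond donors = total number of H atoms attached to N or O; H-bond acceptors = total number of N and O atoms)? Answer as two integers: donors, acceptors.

Donors: find every N or O and count the H atoms it carries.
  atom 1 (O): bond orders sum to 1 → 1 H
  atom 3 (O): bond orders sum to 2 → 0 H
  atom 9 (O): bond orders sum to 1 → 1 H
  atom 10 (O): bond orders sum to 2 → 0 H
  atom 13 (N): bond orders sum to 3 → 0 H
  atom 16 (O): bond orders sum to 2 → 0 H
Lipinski HBD = 2.
Acceptors: N atoms = 1, O atoms = 5 → HBA = 6.

2, 6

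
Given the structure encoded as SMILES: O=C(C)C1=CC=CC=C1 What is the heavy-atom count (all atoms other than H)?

9

Every atom symbol written in the SMILES (organic subset) is one heavy atom; implicit H are not written.
Heavy atoms by element → C:8, O:1.
Total: 9.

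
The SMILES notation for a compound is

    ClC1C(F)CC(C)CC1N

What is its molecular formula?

Walk through each heavy atom and fill implicit hydrogens from standard valence (C 4, N 3, O 2, S 2, halogen 1):
  atom 1: Cl (halogen, monovalent) → 0 H
  atom 2: C, bond orders sum to 3 (valence 4) → 1 H
  atom 3: C, bond orders sum to 3 (valence 4) → 1 H
  atom 4: F (halogen, monovalent) → 0 H
  atom 5: C, bond orders sum to 2 (valence 4) → 2 H
  atom 6: C, bond orders sum to 3 (valence 4) → 1 H
  atom 7: C, bond orders sum to 1 (valence 4) → 3 H
  atom 8: C, bond orders sum to 2 (valence 4) → 2 H
  atom 9: C, bond orders sum to 3 (valence 4) → 1 H
  atom 10: N, bond orders sum to 1 (valence 3) → 2 H
Totals → C:7, H:13, Cl:1, F:1, N:1.
In Hill order: C7H13ClFN.

C7H13ClFN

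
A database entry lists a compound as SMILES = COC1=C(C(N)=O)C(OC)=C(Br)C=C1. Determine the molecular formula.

C9H10BrNO3

Walk through each heavy atom and fill implicit hydrogens from standard valence (C 4, N 3, O 2, S 2, halogen 1):
  atom 1: C, bond orders sum to 1 (valence 4) → 3 H
  atom 2: O, bond orders sum to 2 (valence 2) → 0 H
  atom 3: C, bond orders sum to 4 (valence 4) → 0 H
  atom 4: C, bond orders sum to 4 (valence 4) → 0 H
  atom 5: C, bond orders sum to 4 (valence 4) → 0 H
  atom 6: N, bond orders sum to 1 (valence 3) → 2 H
  atom 7: O, bond orders sum to 2 (valence 2) → 0 H
  atom 8: C, bond orders sum to 4 (valence 4) → 0 H
  atom 9: O, bond orders sum to 2 (valence 2) → 0 H
  atom 10: C, bond orders sum to 1 (valence 4) → 3 H
  atom 11: C, bond orders sum to 4 (valence 4) → 0 H
  atom 12: Br (halogen, monovalent) → 0 H
  atom 13: C, bond orders sum to 3 (valence 4) → 1 H
  atom 14: C, bond orders sum to 3 (valence 4) → 1 H
Totals → C:9, H:10, Br:1, N:1, O:3.
In Hill order: C9H10BrNO3.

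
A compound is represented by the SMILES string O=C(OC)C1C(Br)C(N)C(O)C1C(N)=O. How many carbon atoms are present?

8

Count every carbon token in the SMILES (each C, including those in ring-closure positions and inside branches).
Carbon count: 8.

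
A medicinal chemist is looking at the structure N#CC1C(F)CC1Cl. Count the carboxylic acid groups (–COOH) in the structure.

0

Scan the SMILES for the carboxylic acid motif — none present.
Groups that are present: 1 nitrile.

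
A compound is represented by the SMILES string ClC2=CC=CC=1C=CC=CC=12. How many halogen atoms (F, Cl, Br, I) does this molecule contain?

1

Halogen atoms appear at heavy-atom position 1 (1×Cl).
Halogen count: 1.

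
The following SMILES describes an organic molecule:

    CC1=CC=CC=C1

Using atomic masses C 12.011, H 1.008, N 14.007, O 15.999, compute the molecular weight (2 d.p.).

92.14 g/mol

First, the molecular formula is C7H8 (counting implicit H from valence).
  C: 7 × 12.011 = 84.077
  H: 8 × 1.008 = 8.064
Sum: 7×12.011 + 8×1.008 = 92.141 → 92.14 g/mol.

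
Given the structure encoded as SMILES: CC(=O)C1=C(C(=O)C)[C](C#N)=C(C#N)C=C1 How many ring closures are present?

In SMILES, each pair of matching ring-closure digits denotes one ring-closing bond; the number of such bonds equals the number of independent rings.
Ring-closure bonds here: 1.

1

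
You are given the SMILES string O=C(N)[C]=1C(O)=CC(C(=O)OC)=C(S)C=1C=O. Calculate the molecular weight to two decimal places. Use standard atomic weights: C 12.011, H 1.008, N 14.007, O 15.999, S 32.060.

255.24 g/mol

First, the molecular formula is C10H9NO5S (counting implicit H from valence).
  C: 10 × 12.011 = 120.110
  H: 9 × 1.008 = 9.072
  N: 1 × 14.007 = 14.007
  O: 5 × 15.999 = 79.995
  S: 1 × 32.060 = 32.060
Sum: 10×12.011 + 9×1.008 + 1×14.007 + 5×15.999 + 1×32.060 = 255.244 → 255.24 g/mol.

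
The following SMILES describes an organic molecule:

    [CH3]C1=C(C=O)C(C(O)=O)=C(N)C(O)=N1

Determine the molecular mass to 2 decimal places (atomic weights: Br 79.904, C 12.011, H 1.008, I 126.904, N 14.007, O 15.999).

First, the molecular formula is C8H8N2O4 (counting implicit H from valence).
  C: 8 × 12.011 = 96.088
  H: 8 × 1.008 = 8.064
  N: 2 × 14.007 = 28.014
  O: 4 × 15.999 = 63.996
Sum: 8×12.011 + 8×1.008 + 2×14.007 + 4×15.999 = 196.162 → 196.16 g/mol.

196.16 g/mol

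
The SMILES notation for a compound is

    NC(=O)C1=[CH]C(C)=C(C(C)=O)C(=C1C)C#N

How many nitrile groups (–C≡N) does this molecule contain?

1

The nitrile motif appears at heavy-atom position 15 in the SMILES.
Other groups present: 1 amide, 1 ketone.
Nitrile count: 1.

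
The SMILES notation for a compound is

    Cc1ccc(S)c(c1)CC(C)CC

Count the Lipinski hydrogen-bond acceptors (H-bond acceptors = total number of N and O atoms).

0

N atoms: 0; O atoms: 0.
Lipinski HBA = 0 + 0 = 0.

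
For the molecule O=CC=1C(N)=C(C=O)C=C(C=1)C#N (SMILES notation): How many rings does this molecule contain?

In SMILES, each pair of matching ring-closure digits denotes one ring-closing bond; the number of such bonds equals the number of independent rings.
Ring-closure bonds here: 1.

1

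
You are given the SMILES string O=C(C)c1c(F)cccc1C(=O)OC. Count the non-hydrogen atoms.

Every atom symbol written in the SMILES (organic subset) is one heavy atom; implicit H are not written.
Heavy atoms by element → C:10, F:1, O:3.
Total: 14.

14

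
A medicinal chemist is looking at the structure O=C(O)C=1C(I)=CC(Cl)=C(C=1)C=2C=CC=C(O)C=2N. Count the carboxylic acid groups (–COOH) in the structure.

1

The carboxylic acid motif appears at heavy-atom position 2 in the SMILES.
Other groups present: 1 hydroxyl, 1 primary amine.
Carboxylic acid count: 1.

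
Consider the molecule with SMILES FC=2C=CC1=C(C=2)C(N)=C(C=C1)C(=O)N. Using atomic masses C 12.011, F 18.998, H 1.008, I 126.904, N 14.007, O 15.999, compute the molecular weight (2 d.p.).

204.20 g/mol

First, the molecular formula is C11H9FN2O (counting implicit H from valence).
  C: 11 × 12.011 = 132.121
  F: 1 × 18.998 = 18.998
  H: 9 × 1.008 = 9.072
  N: 2 × 14.007 = 28.014
  O: 1 × 15.999 = 15.999
Sum: 11×12.011 + 1×18.998 + 9×1.008 + 2×14.007 + 1×15.999 = 204.204 → 204.20 g/mol.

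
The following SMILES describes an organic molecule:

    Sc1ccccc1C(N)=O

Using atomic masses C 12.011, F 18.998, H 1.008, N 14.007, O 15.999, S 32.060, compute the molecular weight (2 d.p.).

153.20 g/mol

First, the molecular formula is C7H7NOS (counting implicit H from valence).
  C: 7 × 12.011 = 84.077
  H: 7 × 1.008 = 7.056
  N: 1 × 14.007 = 14.007
  O: 1 × 15.999 = 15.999
  S: 1 × 32.060 = 32.060
Sum: 7×12.011 + 7×1.008 + 1×14.007 + 1×15.999 + 1×32.060 = 153.199 → 153.20 g/mol.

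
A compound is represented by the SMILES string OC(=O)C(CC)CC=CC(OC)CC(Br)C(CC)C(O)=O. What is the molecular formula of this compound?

C15H25BrO5

Walk through each heavy atom and fill implicit hydrogens from standard valence (C 4, N 3, O 2, S 2, halogen 1):
  atom 1: O, bond orders sum to 1 (valence 2) → 1 H
  atom 2: C, bond orders sum to 4 (valence 4) → 0 H
  atom 3: O, bond orders sum to 2 (valence 2) → 0 H
  atom 4: C, bond orders sum to 3 (valence 4) → 1 H
  atom 5: C, bond orders sum to 2 (valence 4) → 2 H
  atom 6: C, bond orders sum to 1 (valence 4) → 3 H
  atom 7: C, bond orders sum to 2 (valence 4) → 2 H
  atom 8: C, bond orders sum to 3 (valence 4) → 1 H
  atom 9: C, bond orders sum to 3 (valence 4) → 1 H
  atom 10: C, bond orders sum to 3 (valence 4) → 1 H
  atom 11: O, bond orders sum to 2 (valence 2) → 0 H
  atom 12: C, bond orders sum to 1 (valence 4) → 3 H
  atom 13: C, bond orders sum to 2 (valence 4) → 2 H
  atom 14: C, bond orders sum to 3 (valence 4) → 1 H
  atom 15: Br (halogen, monovalent) → 0 H
  atom 16: C, bond orders sum to 3 (valence 4) → 1 H
  atom 17: C, bond orders sum to 2 (valence 4) → 2 H
  atom 18: C, bond orders sum to 1 (valence 4) → 3 H
  atom 19: C, bond orders sum to 4 (valence 4) → 0 H
  atom 20: O, bond orders sum to 1 (valence 2) → 1 H
  atom 21: O, bond orders sum to 2 (valence 2) → 0 H
Totals → C:15, H:25, Br:1, O:5.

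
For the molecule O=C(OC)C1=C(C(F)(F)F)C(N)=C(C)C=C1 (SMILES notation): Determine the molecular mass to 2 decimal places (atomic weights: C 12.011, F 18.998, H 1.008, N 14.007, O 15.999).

233.19 g/mol

First, the molecular formula is C10H10F3NO2 (counting implicit H from valence).
  C: 10 × 12.011 = 120.110
  F: 3 × 18.998 = 56.994
  H: 10 × 1.008 = 10.080
  N: 1 × 14.007 = 14.007
  O: 2 × 15.999 = 31.998
Sum: 10×12.011 + 3×18.998 + 10×1.008 + 1×14.007 + 2×15.999 = 233.189 → 233.19 g/mol.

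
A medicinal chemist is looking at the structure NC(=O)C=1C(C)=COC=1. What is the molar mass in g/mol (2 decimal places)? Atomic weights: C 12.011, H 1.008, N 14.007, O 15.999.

First, the molecular formula is C6H7NO2 (counting implicit H from valence).
  C: 6 × 12.011 = 72.066
  H: 7 × 1.008 = 7.056
  N: 1 × 14.007 = 14.007
  O: 2 × 15.999 = 31.998
Sum: 6×12.011 + 7×1.008 + 1×14.007 + 2×15.999 = 125.127 → 125.13 g/mol.

125.13 g/mol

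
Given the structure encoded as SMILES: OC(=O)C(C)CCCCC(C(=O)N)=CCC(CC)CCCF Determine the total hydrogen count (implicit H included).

Walk through each heavy atom and fill implicit hydrogens from standard valence (C 4, N 3, O 2, S 2, halogen 1):
  atom 1: O, bond orders sum to 1 (valence 2) → 1 H
  atom 2: C, bond orders sum to 4 (valence 4) → 0 H
  atom 3: O, bond orders sum to 2 (valence 2) → 0 H
  atom 4: C, bond orders sum to 3 (valence 4) → 1 H
  atom 5: C, bond orders sum to 1 (valence 4) → 3 H
  atom 6: C, bond orders sum to 2 (valence 4) → 2 H
  atom 7: C, bond orders sum to 2 (valence 4) → 2 H
  atom 8: C, bond orders sum to 2 (valence 4) → 2 H
  atom 9: C, bond orders sum to 2 (valence 4) → 2 H
  atom 10: C, bond orders sum to 4 (valence 4) → 0 H
  atom 11: C, bond orders sum to 4 (valence 4) → 0 H
  atom 12: O, bond orders sum to 2 (valence 2) → 0 H
  atom 13: N, bond orders sum to 1 (valence 3) → 2 H
  atom 14: C, bond orders sum to 3 (valence 4) → 1 H
  atom 15: C, bond orders sum to 2 (valence 4) → 2 H
  atom 16: C, bond orders sum to 3 (valence 4) → 1 H
  atom 17: C, bond orders sum to 2 (valence 4) → 2 H
  atom 18: C, bond orders sum to 1 (valence 4) → 3 H
  atom 19: C, bond orders sum to 2 (valence 4) → 2 H
  atom 20: C, bond orders sum to 2 (valence 4) → 2 H
  atom 21: C, bond orders sum to 2 (valence 4) → 2 H
  atom 22: F (halogen, monovalent) → 0 H
Total hydrogens: 30.

30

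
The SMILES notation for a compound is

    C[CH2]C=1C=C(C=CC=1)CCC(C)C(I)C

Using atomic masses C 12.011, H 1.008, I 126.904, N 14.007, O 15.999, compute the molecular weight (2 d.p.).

316.23 g/mol

First, the molecular formula is C14H21I (counting implicit H from valence).
  C: 14 × 12.011 = 168.154
  H: 21 × 1.008 = 21.168
  I: 1 × 126.904 = 126.904
Sum: 14×12.011 + 21×1.008 + 1×126.904 = 316.226 → 316.23 g/mol.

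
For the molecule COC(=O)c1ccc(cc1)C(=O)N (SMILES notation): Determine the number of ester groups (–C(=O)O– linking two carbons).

1

The ester motif appears at heavy-atom position 3 in the SMILES.
Other groups present: 1 amide.
Ester count: 1.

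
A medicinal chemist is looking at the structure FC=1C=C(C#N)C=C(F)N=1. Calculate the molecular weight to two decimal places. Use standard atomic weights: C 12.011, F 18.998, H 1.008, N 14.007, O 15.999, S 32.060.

First, the molecular formula is C6H2F2N2 (counting implicit H from valence).
  C: 6 × 12.011 = 72.066
  F: 2 × 18.998 = 37.996
  H: 2 × 1.008 = 2.016
  N: 2 × 14.007 = 28.014
Sum: 6×12.011 + 2×18.998 + 2×1.008 + 2×14.007 = 140.092 → 140.09 g/mol.

140.09 g/mol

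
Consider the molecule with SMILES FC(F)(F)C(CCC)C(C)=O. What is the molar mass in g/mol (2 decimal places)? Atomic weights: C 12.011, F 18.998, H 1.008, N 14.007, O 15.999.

First, the molecular formula is C7H11F3O (counting implicit H from valence).
  C: 7 × 12.011 = 84.077
  F: 3 × 18.998 = 56.994
  H: 11 × 1.008 = 11.088
  O: 1 × 15.999 = 15.999
Sum: 7×12.011 + 3×18.998 + 11×1.008 + 1×15.999 = 168.158 → 168.16 g/mol.

168.16 g/mol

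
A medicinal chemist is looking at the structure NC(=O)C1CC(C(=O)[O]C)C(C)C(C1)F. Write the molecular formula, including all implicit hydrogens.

Walk through each heavy atom and fill implicit hydrogens from standard valence (C 4, N 3, O 2, S 2, halogen 1):
  atom 1: N, bond orders sum to 1 (valence 3) → 2 H
  atom 2: C, bond orders sum to 4 (valence 4) → 0 H
  atom 3: O, bond orders sum to 2 (valence 2) → 0 H
  atom 4: C, bond orders sum to 3 (valence 4) → 1 H
  atom 5: C, bond orders sum to 2 (valence 4) → 2 H
  atom 6: C, bond orders sum to 3 (valence 4) → 1 H
  atom 7: C, bond orders sum to 4 (valence 4) → 0 H
  atom 8: O, bond orders sum to 2 (valence 2) → 0 H
  atom 9: O with explicit H count 0
  atom 10: C, bond orders sum to 1 (valence 4) → 3 H
  atom 11: C, bond orders sum to 3 (valence 4) → 1 H
  atom 12: C, bond orders sum to 1 (valence 4) → 3 H
  atom 13: C, bond orders sum to 3 (valence 4) → 1 H
  atom 14: C, bond orders sum to 2 (valence 4) → 2 H
  atom 15: F (halogen, monovalent) → 0 H
Totals → C:10, H:16, F:1, N:1, O:3.

C10H16FNO3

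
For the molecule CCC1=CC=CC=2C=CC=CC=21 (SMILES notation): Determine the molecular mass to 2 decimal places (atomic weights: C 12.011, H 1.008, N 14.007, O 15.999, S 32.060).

156.23 g/mol

First, the molecular formula is C12H12 (counting implicit H from valence).
  C: 12 × 12.011 = 144.132
  H: 12 × 1.008 = 12.096
Sum: 12×12.011 + 12×1.008 = 156.228 → 156.23 g/mol.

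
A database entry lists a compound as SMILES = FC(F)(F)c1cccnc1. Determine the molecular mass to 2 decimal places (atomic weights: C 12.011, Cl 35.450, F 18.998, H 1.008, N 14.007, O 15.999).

First, the molecular formula is C6H4F3N (counting implicit H from valence).
  C: 6 × 12.011 = 72.066
  F: 3 × 18.998 = 56.994
  H: 4 × 1.008 = 4.032
  N: 1 × 14.007 = 14.007
Sum: 6×12.011 + 3×18.998 + 4×1.008 + 1×14.007 = 147.099 → 147.10 g/mol.

147.10 g/mol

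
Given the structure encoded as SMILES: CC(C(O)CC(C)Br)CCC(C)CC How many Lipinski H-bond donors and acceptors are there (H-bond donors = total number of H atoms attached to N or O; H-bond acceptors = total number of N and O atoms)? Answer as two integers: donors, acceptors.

1, 1

Donors: find every N or O and count the H atoms it carries.
  atom 4 (O): bond orders sum to 1 → 1 H
Lipinski HBD = 1.
Acceptors: N atoms = 0, O atoms = 1 → HBA = 1.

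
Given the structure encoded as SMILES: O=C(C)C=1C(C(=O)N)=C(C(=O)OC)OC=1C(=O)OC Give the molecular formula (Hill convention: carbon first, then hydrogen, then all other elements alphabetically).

Walk through each heavy atom and fill implicit hydrogens from standard valence (C 4, N 3, O 2, S 2, halogen 1):
  atom 1: O, bond orders sum to 2 (valence 2) → 0 H
  atom 2: C, bond orders sum to 4 (valence 4) → 0 H
  atom 3: C, bond orders sum to 1 (valence 4) → 3 H
  atom 4: C, bond orders sum to 4 (valence 4) → 0 H
  atom 5: C, bond orders sum to 4 (valence 4) → 0 H
  atom 6: C, bond orders sum to 4 (valence 4) → 0 H
  atom 7: O, bond orders sum to 2 (valence 2) → 0 H
  atom 8: N, bond orders sum to 1 (valence 3) → 2 H
  atom 9: C, bond orders sum to 4 (valence 4) → 0 H
  atom 10: C, bond orders sum to 4 (valence 4) → 0 H
  atom 11: O, bond orders sum to 2 (valence 2) → 0 H
  atom 12: O, bond orders sum to 2 (valence 2) → 0 H
  atom 13: C, bond orders sum to 1 (valence 4) → 3 H
  atom 14: O, bond orders sum to 2 (valence 2) → 0 H
  atom 15: C, bond orders sum to 4 (valence 4) → 0 H
  atom 16: C, bond orders sum to 4 (valence 4) → 0 H
  atom 17: O, bond orders sum to 2 (valence 2) → 0 H
  atom 18: O, bond orders sum to 2 (valence 2) → 0 H
  atom 19: C, bond orders sum to 1 (valence 4) → 3 H
Totals → C:11, H:11, N:1, O:7.
In Hill order: C11H11NO7.

C11H11NO7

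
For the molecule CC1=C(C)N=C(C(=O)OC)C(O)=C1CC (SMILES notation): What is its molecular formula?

C11H15NO3

Walk through each heavy atom and fill implicit hydrogens from standard valence (C 4, N 3, O 2, S 2, halogen 1):
  atom 1: C, bond orders sum to 1 (valence 4) → 3 H
  atom 2: C, bond orders sum to 4 (valence 4) → 0 H
  atom 3: C, bond orders sum to 4 (valence 4) → 0 H
  atom 4: C, bond orders sum to 1 (valence 4) → 3 H
  atom 5: N, bond orders sum to 3 (valence 3) → 0 H
  atom 6: C, bond orders sum to 4 (valence 4) → 0 H
  atom 7: C, bond orders sum to 4 (valence 4) → 0 H
  atom 8: O, bond orders sum to 2 (valence 2) → 0 H
  atom 9: O, bond orders sum to 2 (valence 2) → 0 H
  atom 10: C, bond orders sum to 1 (valence 4) → 3 H
  atom 11: C, bond orders sum to 4 (valence 4) → 0 H
  atom 12: O, bond orders sum to 1 (valence 2) → 1 H
  atom 13: C, bond orders sum to 4 (valence 4) → 0 H
  atom 14: C, bond orders sum to 2 (valence 4) → 2 H
  atom 15: C, bond orders sum to 1 (valence 4) → 3 H
Totals → C:11, H:15, N:1, O:3.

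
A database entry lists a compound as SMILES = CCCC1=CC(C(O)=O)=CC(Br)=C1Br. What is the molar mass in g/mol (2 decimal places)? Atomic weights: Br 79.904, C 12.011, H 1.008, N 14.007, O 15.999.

322.00 g/mol

First, the molecular formula is C10H10Br2O2 (counting implicit H from valence).
  Br: 2 × 79.904 = 159.808
  C: 10 × 12.011 = 120.110
  H: 10 × 1.008 = 10.080
  O: 2 × 15.999 = 31.998
Sum: 2×79.904 + 10×12.011 + 10×1.008 + 2×15.999 = 321.996 → 322.00 g/mol.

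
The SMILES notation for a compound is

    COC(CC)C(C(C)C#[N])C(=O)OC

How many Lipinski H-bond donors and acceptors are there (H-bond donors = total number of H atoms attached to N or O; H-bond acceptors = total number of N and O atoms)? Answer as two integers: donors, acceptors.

0, 4

Donors: find every N or O and count the H atoms it carries.
  atom 2 (O): bond orders sum to 2 → 0 H
  atom 10 (N): bond orders sum to 3 → 0 H
  atom 12 (O): bond orders sum to 2 → 0 H
  atom 13 (O): bond orders sum to 2 → 0 H
Lipinski HBD = 0.
Acceptors: N atoms = 1, O atoms = 3 → HBA = 4.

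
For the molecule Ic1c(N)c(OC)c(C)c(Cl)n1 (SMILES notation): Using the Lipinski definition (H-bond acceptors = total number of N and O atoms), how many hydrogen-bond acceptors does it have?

3

N atoms: 2; O atoms: 1.
Lipinski HBA = 2 + 1 = 3.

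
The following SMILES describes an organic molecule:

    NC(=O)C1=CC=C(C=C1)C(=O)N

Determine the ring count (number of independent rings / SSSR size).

In SMILES, each pair of matching ring-closure digits denotes one ring-closing bond; the number of such bonds equals the number of independent rings.
Ring-closure bonds here: 1.

1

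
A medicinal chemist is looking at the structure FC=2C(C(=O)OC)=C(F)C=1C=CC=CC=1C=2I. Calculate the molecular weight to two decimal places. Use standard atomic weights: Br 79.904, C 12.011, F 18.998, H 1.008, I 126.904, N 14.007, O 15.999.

First, the molecular formula is C12H7F2IO2 (counting implicit H from valence).
  C: 12 × 12.011 = 144.132
  F: 2 × 18.998 = 37.996
  H: 7 × 1.008 = 7.056
  I: 1 × 126.904 = 126.904
  O: 2 × 15.999 = 31.998
Sum: 12×12.011 + 2×18.998 + 7×1.008 + 1×126.904 + 2×15.999 = 348.086 → 348.09 g/mol.

348.09 g/mol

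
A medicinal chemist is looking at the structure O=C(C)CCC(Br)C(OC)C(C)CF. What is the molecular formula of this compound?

Walk through each heavy atom and fill implicit hydrogens from standard valence (C 4, N 3, O 2, S 2, halogen 1):
  atom 1: O, bond orders sum to 2 (valence 2) → 0 H
  atom 2: C, bond orders sum to 4 (valence 4) → 0 H
  atom 3: C, bond orders sum to 1 (valence 4) → 3 H
  atom 4: C, bond orders sum to 2 (valence 4) → 2 H
  atom 5: C, bond orders sum to 2 (valence 4) → 2 H
  atom 6: C, bond orders sum to 3 (valence 4) → 1 H
  atom 7: Br (halogen, monovalent) → 0 H
  atom 8: C, bond orders sum to 3 (valence 4) → 1 H
  atom 9: O, bond orders sum to 2 (valence 2) → 0 H
  atom 10: C, bond orders sum to 1 (valence 4) → 3 H
  atom 11: C, bond orders sum to 3 (valence 4) → 1 H
  atom 12: C, bond orders sum to 1 (valence 4) → 3 H
  atom 13: C, bond orders sum to 2 (valence 4) → 2 H
  atom 14: F (halogen, monovalent) → 0 H
Totals → C:10, H:18, Br:1, F:1, O:2.

C10H18BrFO2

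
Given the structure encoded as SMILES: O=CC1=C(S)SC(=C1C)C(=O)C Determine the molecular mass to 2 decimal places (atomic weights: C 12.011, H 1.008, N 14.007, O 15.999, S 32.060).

First, the molecular formula is C8H8O2S2 (counting implicit H from valence).
  C: 8 × 12.011 = 96.088
  H: 8 × 1.008 = 8.064
  O: 2 × 15.999 = 31.998
  S: 2 × 32.060 = 64.120
Sum: 8×12.011 + 8×1.008 + 2×15.999 + 2×32.060 = 200.270 → 200.27 g/mol.

200.27 g/mol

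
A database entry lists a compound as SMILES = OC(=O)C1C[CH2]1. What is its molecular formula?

Walk through each heavy atom and fill implicit hydrogens from standard valence (C 4, N 3, O 2, S 2, halogen 1):
  atom 1: O, bond orders sum to 1 (valence 2) → 1 H
  atom 2: C, bond orders sum to 4 (valence 4) → 0 H
  atom 3: O, bond orders sum to 2 (valence 2) → 0 H
  atom 4: C, bond orders sum to 3 (valence 4) → 1 H
  atom 5: C, bond orders sum to 2 (valence 4) → 2 H
  atom 6: C with explicit H count 2
Totals → C:4, H:6, O:2.
In Hill order: C4H6O2.

C4H6O2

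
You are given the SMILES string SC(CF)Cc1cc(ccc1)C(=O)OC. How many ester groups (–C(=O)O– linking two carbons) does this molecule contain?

The ester motif appears at heavy-atom position 12 in the SMILES.
Other groups present: 1 thiol.
Ester count: 1.

1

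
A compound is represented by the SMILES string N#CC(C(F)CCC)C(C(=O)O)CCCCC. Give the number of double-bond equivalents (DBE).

3

Degree of unsaturation = (number of rings) + (number of π bonds).
Ring closures in the SMILES: 0.
π bonds: 1 double bond (each 1 DoU), 1 triple bond (each 2 DoU) → 3 DoU from unsaturation.
Total DoU = 0 + 3 = 3.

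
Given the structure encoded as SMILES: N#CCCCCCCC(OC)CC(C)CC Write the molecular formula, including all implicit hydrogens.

C14H27NO

Walk through each heavy atom and fill implicit hydrogens from standard valence (C 4, N 3, O 2, S 2, halogen 1):
  atom 1: N, bond orders sum to 3 (valence 3) → 0 H
  atom 2: C, bond orders sum to 4 (valence 4) → 0 H
  atom 3: C, bond orders sum to 2 (valence 4) → 2 H
  atom 4: C, bond orders sum to 2 (valence 4) → 2 H
  atom 5: C, bond orders sum to 2 (valence 4) → 2 H
  atom 6: C, bond orders sum to 2 (valence 4) → 2 H
  atom 7: C, bond orders sum to 2 (valence 4) → 2 H
  atom 8: C, bond orders sum to 2 (valence 4) → 2 H
  atom 9: C, bond orders sum to 3 (valence 4) → 1 H
  atom 10: O, bond orders sum to 2 (valence 2) → 0 H
  atom 11: C, bond orders sum to 1 (valence 4) → 3 H
  atom 12: C, bond orders sum to 2 (valence 4) → 2 H
  atom 13: C, bond orders sum to 3 (valence 4) → 1 H
  atom 14: C, bond orders sum to 1 (valence 4) → 3 H
  atom 15: C, bond orders sum to 2 (valence 4) → 2 H
  atom 16: C, bond orders sum to 1 (valence 4) → 3 H
Totals → C:14, H:27, N:1, O:1.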